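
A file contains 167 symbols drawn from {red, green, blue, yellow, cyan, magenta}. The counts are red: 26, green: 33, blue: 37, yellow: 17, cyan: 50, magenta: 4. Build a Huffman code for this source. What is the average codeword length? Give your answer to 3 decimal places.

Probabilities are the counts divided by 167.
Repeatedly combine the two least-probable nodes; the expected code length is the sum of the merged weights.
merge 4/167 + 17/167 → 21/167
merge 21/167 + 26/167 → 47/167
merge 33/167 + 37/167 → 70/167
merge 47/167 + 50/167 → 97/167
merge 70/167 + 97/167 → 1
L = 21/167 + 47/167 + 70/167 + 97/167 + 1 = 402/167 ≈ 2.407 bits/symbol.

2.407 bits/symbol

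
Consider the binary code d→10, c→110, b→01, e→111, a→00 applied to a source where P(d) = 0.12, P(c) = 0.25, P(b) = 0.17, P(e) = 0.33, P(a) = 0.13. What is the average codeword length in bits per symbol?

2.58 bits/symbol

L̄ = Σ pᵢ·ℓᵢ = 0.12·2 + 0.25·3 + 0.17·2 + 0.33·3 + 0.13·2 = 2.58 bits/symbol.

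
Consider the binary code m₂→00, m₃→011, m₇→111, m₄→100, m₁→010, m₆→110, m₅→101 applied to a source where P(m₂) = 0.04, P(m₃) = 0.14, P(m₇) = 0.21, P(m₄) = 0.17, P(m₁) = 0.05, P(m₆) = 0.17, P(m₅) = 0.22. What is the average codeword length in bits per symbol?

L̄ = Σ pᵢ·ℓᵢ = 0.04·2 + 0.14·3 + 0.21·3 + 0.17·3 + 0.05·3 + 0.17·3 + 0.22·3 = 2.96 bits/symbol.

2.96 bits/symbol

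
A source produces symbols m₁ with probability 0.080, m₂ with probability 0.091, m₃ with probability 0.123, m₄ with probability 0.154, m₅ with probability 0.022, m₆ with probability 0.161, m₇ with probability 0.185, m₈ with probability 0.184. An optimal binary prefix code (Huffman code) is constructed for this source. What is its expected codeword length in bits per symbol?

Repeatedly combine the two least-probable nodes; the expected code length is the sum of the merged weights.
merge 11/500 + 2/25 → 51/500
merge 91/1000 + 51/500 → 193/1000
merge 123/1000 + 77/500 → 277/1000
merge 161/1000 + 23/125 → 69/200
merge 37/200 + 193/1000 → 189/500
merge 277/1000 + 69/200 → 311/500
merge 189/500 + 311/500 → 1
L = 51/500 + 193/1000 + 277/1000 + 69/200 + 189/500 + 311/500 + 1 = 2917/1000 = 2.917 bits/symbol.

2.917 bits/symbol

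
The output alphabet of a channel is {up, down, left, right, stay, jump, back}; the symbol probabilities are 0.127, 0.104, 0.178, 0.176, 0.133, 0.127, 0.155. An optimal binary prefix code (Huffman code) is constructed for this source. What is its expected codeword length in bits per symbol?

2.822 bits/symbol

Repeatedly combine the two least-probable nodes; the expected code length is the sum of the merged weights.
merge 13/125 + 127/1000 → 231/1000
merge 127/1000 + 133/1000 → 13/50
merge 31/200 + 22/125 → 331/1000
merge 89/500 + 231/1000 → 409/1000
merge 13/50 + 331/1000 → 591/1000
merge 409/1000 + 591/1000 → 1
L = 231/1000 + 13/50 + 331/1000 + 409/1000 + 591/1000 + 1 = 1411/500 = 2.822 bits/symbol.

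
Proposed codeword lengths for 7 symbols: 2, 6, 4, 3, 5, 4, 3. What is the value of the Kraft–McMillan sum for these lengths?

With common denominator 2^6 = 64: Σ 2^(−ℓᵢ) = 16/64 + 1/64 + 4/64 + 8/64 + 2/64 + 4/64 + 8/64 = 43/64 = 0.671875.

0.671875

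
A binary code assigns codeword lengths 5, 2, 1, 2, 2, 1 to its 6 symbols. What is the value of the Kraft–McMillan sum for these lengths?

1.78125

With common denominator 2^5 = 32: Σ 2^(−ℓᵢ) = 1/32 + 8/32 + 16/32 + 8/32 + 8/32 + 16/32 = 57/32 = 1.78125.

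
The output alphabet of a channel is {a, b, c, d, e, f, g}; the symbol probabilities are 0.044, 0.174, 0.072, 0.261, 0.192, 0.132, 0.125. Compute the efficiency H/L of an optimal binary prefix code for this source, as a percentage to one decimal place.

Entropy H = −Σ p log₂ p ≈ 2.6341 bits.
Huffman merges: 11/250+9/125→29/250; 29/250+1/8→241/1000; 33/250+87/500→153/500; 24/125+241/1000→433/1000; 261/1000+153/500→567/1000; 433/1000+567/1000→1. L = 2663/1000 ≈ 2.6630.
Efficiency = H/L = 2.6341/2.6630 = 98.9%.

98.9%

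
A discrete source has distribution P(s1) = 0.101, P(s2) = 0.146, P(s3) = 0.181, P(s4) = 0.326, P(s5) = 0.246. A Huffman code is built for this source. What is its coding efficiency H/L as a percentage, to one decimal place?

Entropy H = −Σ p log₂ p ≈ 2.2106 bits.
Huffman merges: 101/1000+73/500→247/1000; 181/1000+123/500→427/1000; 247/1000+163/500→573/1000; 427/1000+573/1000→1. L = 2247/1000 ≈ 2.2470.
Efficiency = H/L = 2.2106/2.2470 = 98.4%.

98.4%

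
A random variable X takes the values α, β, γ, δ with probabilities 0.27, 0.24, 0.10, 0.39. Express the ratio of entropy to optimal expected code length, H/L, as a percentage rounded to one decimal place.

95.7%

Entropy H = −Σ p log₂ p ≈ 1.8661 bits.
Huffman merges: 1/10+6/25→17/50; 27/100+17/50→61/100; 39/100+61/100→1. L = 39/20 ≈ 1.9500.
Efficiency = H/L = 1.8661/1.9500 = 95.7%.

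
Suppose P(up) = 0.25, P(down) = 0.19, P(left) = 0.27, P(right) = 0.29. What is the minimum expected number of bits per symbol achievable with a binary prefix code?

2 bits/symbol

Repeatedly combine the two least-probable nodes; the expected code length is the sum of the merged weights.
merge 19/100 + 1/4 → 11/25
merge 27/100 + 29/100 → 14/25
merge 11/25 + 14/25 → 1
L = 11/25 + 14/25 + 1 = 2 bits/symbol.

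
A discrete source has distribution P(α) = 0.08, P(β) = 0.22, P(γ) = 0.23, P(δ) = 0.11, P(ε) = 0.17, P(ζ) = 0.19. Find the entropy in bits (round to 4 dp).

H = −Σ pᵢ log₂ pᵢ.
−0.08·log₂(0.08) = 0.2915
−0.22·log₂(0.22) = 0.4806
−0.23·log₂(0.23) = 0.4877
−0.11·log₂(0.11) = 0.3503
−0.17·log₂(0.17) = 0.4346
−0.19·log₂(0.19) = 0.4552
Sum ≈ 2.4998 → 2.4998 bits.

2.4998 bits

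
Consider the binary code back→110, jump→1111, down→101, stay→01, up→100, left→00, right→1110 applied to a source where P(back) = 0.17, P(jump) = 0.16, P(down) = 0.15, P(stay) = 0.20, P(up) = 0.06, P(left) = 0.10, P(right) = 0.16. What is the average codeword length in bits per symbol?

3.02 bits/symbol

L̄ = Σ pᵢ·ℓᵢ = 0.17·3 + 0.16·4 + 0.15·3 + 0.20·2 + 0.06·3 + 0.10·2 + 0.16·4 = 3.02 bits/symbol.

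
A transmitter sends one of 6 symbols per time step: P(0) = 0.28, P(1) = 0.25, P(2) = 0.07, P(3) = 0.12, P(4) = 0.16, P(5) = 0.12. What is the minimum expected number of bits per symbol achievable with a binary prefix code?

2.47 bits/symbol

Repeatedly combine the two least-probable nodes; the expected code length is the sum of the merged weights.
merge 7/100 + 3/25 → 19/100
merge 3/25 + 4/25 → 7/25
merge 19/100 + 1/4 → 11/25
merge 7/25 + 7/25 → 14/25
merge 11/25 + 14/25 → 1
L = 19/100 + 7/25 + 11/25 + 14/25 + 1 = 247/100 = 2.47 bits/symbol.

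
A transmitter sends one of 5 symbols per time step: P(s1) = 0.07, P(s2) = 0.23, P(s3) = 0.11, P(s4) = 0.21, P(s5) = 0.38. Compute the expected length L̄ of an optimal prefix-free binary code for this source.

Repeatedly combine the two least-probable nodes; the expected code length is the sum of the merged weights.
merge 7/100 + 11/100 → 9/50
merge 9/50 + 21/100 → 39/100
merge 23/100 + 19/50 → 61/100
merge 39/100 + 61/100 → 1
L = 9/50 + 39/100 + 61/100 + 1 = 109/50 = 2.18 bits/symbol.

2.18 bits/symbol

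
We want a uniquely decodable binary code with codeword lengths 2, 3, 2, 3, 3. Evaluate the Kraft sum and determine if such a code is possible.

With common denominator 2^3 = 8: Σ 2^(−ℓᵢ) = 2/8 + 1/8 + 2/8 + 1/8 + 1/8 = 7/8 = 0.875.
Kraft's inequality requires Σ ≤ 1; here Σ = 0.875 ≤ 1, so such a prefix code exists.

0.875; yes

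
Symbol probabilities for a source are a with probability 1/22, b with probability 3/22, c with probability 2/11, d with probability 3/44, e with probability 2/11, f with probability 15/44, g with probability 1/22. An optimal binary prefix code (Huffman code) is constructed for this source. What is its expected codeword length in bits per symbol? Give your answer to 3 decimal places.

Repeatedly combine the two least-probable nodes; the expected code length is the sum of the merged weights.
merge 1/22 + 1/22 → 1/11
merge 3/44 + 1/11 → 7/44
merge 3/22 + 7/44 → 13/44
merge 2/11 + 2/11 → 4/11
merge 13/44 + 15/44 → 7/11
merge 4/11 + 7/11 → 1
L = 1/11 + 7/44 + 13/44 + 4/11 + 7/11 + 1 = 28/11 ≈ 2.545 bits/symbol.

2.545 bits/symbol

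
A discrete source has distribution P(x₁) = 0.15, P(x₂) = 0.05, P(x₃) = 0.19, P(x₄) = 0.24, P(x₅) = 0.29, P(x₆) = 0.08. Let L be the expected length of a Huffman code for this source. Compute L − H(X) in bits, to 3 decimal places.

0.025 bits

Entropy H = −Σ p log₂ p ≈ 2.3854 bits.
Huffman merges: 1/20+2/25→13/100; 13/100+3/20→7/25; 19/100+6/25→43/100; 7/25+29/100→57/100; 43/100+57/100→1. L = 241/100 ≈ 2.4100.
L − H = 2.4100 − 2.3854 = 0.025 bits.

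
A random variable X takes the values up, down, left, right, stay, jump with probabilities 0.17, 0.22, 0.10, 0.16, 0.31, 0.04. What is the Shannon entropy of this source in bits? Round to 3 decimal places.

H = −Σ pᵢ log₂ pᵢ.
−0.17·log₂(0.17) = 0.4346
−0.22·log₂(0.22) = 0.4806
−0.10·log₂(0.10) = 0.3322
−0.16·log₂(0.16) = 0.4230
−0.31·log₂(0.31) = 0.5238
−0.04·log₂(0.04) = 0.1858
Sum ≈ 2.3799 → 2.380 bits.

2.380 bits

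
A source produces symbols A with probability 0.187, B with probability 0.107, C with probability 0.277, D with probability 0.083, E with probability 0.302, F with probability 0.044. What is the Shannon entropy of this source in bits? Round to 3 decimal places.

H = −Σ pᵢ log₂ pᵢ.
−0.187·log₂(0.187) = 0.4523
−0.107·log₂(0.107) = 0.3450
−0.277·log₂(0.277) = 0.5130
−0.083·log₂(0.083) = 0.2980
−0.302·log₂(0.302) = 0.5217
−0.044·log₂(0.044) = 0.1983
Sum ≈ 2.3283 → 2.328 bits.

2.328 bits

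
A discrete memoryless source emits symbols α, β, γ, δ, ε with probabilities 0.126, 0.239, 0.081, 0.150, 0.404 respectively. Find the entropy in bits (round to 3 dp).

H = −Σ pᵢ log₂ pᵢ.
−0.126·log₂(0.126) = 0.3766
−0.239·log₂(0.239) = 0.4935
−0.081·log₂(0.081) = 0.2937
−0.150·log₂(0.150) = 0.4105
−0.404·log₂(0.404) = 0.5283
Sum ≈ 2.1026 → 2.103 bits.

2.103 bits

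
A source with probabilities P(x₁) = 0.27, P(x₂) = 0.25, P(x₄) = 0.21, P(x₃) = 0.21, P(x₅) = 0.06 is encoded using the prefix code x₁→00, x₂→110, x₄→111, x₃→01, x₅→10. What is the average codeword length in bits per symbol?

L̄ = Σ pᵢ·ℓᵢ = 0.27·2 + 0.25·3 + 0.21·3 + 0.21·2 + 0.06·2 = 2.46 bits/symbol.

2.46 bits/symbol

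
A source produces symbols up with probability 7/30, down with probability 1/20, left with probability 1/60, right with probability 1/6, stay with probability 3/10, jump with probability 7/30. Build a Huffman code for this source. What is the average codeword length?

Repeatedly combine the two least-probable nodes; the expected code length is the sum of the merged weights.
merge 1/60 + 1/20 → 1/15
merge 1/15 + 1/6 → 7/30
merge 7/30 + 7/30 → 7/15
merge 7/30 + 3/10 → 8/15
merge 7/15 + 8/15 → 1
L = 1/15 + 7/30 + 7/15 + 8/15 + 1 = 23/10 = 2.3 bits/symbol.

2.3 bits/symbol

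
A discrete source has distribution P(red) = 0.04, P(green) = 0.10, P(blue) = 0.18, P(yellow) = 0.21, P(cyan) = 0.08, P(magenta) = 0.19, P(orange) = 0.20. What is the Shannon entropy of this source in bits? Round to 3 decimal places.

2.647 bits

H = −Σ pᵢ log₂ pᵢ.
−0.04·log₂(0.04) = 0.1858
−0.10·log₂(0.10) = 0.3322
−0.18·log₂(0.18) = 0.4453
−0.21·log₂(0.21) = 0.4728
−0.08·log₂(0.08) = 0.2915
−0.19·log₂(0.19) = 0.4552
−0.20·log₂(0.20) = 0.4644
Sum ≈ 2.6472 → 2.647 bits.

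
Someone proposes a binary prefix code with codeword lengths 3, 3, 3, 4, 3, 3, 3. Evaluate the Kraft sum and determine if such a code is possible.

0.8125; yes

With common denominator 2^4 = 16: Σ 2^(−ℓᵢ) = 2/16 + 2/16 + 2/16 + 1/16 + 2/16 + 2/16 + 2/16 = 13/16 = 0.8125.
Kraft's inequality requires Σ ≤ 1; here Σ = 0.8125 ≤ 1, so such a prefix code exists.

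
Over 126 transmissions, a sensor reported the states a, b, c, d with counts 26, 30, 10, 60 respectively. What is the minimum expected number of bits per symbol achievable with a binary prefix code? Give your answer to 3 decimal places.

1.810 bits/symbol

Probabilities are the counts divided by 126.
Repeatedly combine the two least-probable nodes; the expected code length is the sum of the merged weights.
merge 5/63 + 13/63 → 2/7
merge 5/21 + 2/7 → 11/21
merge 10/21 + 11/21 → 1
L = 2/7 + 11/21 + 1 = 38/21 ≈ 1.810 bits/symbol.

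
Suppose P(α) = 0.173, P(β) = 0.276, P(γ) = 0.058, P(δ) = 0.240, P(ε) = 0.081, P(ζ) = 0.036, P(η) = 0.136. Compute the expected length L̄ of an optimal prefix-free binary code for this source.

2.578 bits/symbol

Repeatedly combine the two least-probable nodes; the expected code length is the sum of the merged weights.
merge 9/250 + 29/500 → 47/500
merge 81/1000 + 47/500 → 7/40
merge 17/125 + 173/1000 → 309/1000
merge 7/40 + 6/25 → 83/200
merge 69/250 + 309/1000 → 117/200
merge 83/200 + 117/200 → 1
L = 47/500 + 7/40 + 309/1000 + 83/200 + 117/200 + 1 = 1289/500 = 2.578 bits/symbol.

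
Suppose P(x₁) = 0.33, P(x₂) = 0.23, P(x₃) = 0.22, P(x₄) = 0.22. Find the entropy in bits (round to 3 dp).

H = −Σ pᵢ log₂ pᵢ.
−0.33·log₂(0.33) = 0.5278
−0.23·log₂(0.23) = 0.4877
−0.22·log₂(0.22) = 0.4806
−0.22·log₂(0.22) = 0.4806
Sum ≈ 1.9766 → 1.977 bits.

1.977 bits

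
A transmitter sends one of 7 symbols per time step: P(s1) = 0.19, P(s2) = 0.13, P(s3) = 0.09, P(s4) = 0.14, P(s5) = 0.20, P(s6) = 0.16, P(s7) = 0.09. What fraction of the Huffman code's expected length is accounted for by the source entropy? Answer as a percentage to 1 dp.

98.5%

Entropy H = −Σ p log₂ p ≈ 2.7477 bits.
Huffman merges: 9/100+9/100→9/50; 13/100+7/50→27/100; 4/25+9/50→17/50; 19/100+1/5→39/100; 27/100+17/50→61/100; 39/100+61/100→1. L = 279/100 ≈ 2.7900.
Efficiency = H/L = 2.7477/2.7900 = 98.5%.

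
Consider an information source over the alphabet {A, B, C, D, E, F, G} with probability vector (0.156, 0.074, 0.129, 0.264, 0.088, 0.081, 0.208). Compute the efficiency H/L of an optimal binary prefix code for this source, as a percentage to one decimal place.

Entropy H = −Σ p log₂ p ≈ 2.6579 bits.
Huffman merges: 37/500+81/1000→31/200; 11/125+129/1000→217/1000; 31/200+39/250→311/1000; 26/125+217/1000→17/40; 33/125+311/1000→23/40; 17/40+23/40→1. L = 2683/1000 ≈ 2.6830.
Efficiency = H/L = 2.6579/2.6830 = 99.1%.

99.1%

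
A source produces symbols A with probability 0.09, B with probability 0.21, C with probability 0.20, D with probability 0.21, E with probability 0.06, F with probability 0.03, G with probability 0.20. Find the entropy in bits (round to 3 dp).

H = −Σ pᵢ log₂ pᵢ.
−0.09·log₂(0.09) = 0.3127
−0.21·log₂(0.21) = 0.4728
−0.20·log₂(0.20) = 0.4644
−0.21·log₂(0.21) = 0.4728
−0.06·log₂(0.06) = 0.2435
−0.03·log₂(0.03) = 0.1518
−0.20·log₂(0.20) = 0.4644
Sum ≈ 2.5824 → 2.582 bits.

2.582 bits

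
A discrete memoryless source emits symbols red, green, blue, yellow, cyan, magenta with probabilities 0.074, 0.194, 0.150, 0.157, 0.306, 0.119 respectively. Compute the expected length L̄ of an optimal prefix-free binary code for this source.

Repeatedly combine the two least-probable nodes; the expected code length is the sum of the merged weights.
merge 37/500 + 119/1000 → 193/1000
merge 3/20 + 157/1000 → 307/1000
merge 193/1000 + 97/500 → 387/1000
merge 153/500 + 307/1000 → 613/1000
merge 387/1000 + 613/1000 → 1
L = 193/1000 + 307/1000 + 387/1000 + 613/1000 + 1 = 5/2 = 2.5 bits/symbol.

2.5 bits/symbol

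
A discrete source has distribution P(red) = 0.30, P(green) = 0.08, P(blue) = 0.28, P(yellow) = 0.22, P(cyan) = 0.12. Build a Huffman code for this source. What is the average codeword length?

2.2 bits/symbol

Repeatedly combine the two least-probable nodes; the expected code length is the sum of the merged weights.
merge 2/25 + 3/25 → 1/5
merge 1/5 + 11/50 → 21/50
merge 7/25 + 3/10 → 29/50
merge 21/50 + 29/50 → 1
L = 1/5 + 21/50 + 29/50 + 1 = 11/5 = 2.2 bits/symbol.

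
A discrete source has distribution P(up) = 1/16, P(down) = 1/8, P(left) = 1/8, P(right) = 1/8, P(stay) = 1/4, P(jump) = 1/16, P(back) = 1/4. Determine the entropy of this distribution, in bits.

Each probability is a power of 1/2, so log₂(1/p) is an integer.
H = Σ p·log₂(1/p) = 1/16·4 + 1/8·3 + 1/8·3 + 1/8·3 + 1/4·2 + 1/16·4 + 1/4·2 = 2.625 bits.

2.625 bits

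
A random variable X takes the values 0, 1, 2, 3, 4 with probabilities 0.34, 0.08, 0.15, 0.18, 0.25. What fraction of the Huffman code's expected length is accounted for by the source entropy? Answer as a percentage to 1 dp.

97.6%

Entropy H = −Σ p log₂ p ≈ 2.1765 bits.
Huffman merges: 2/25+3/20→23/100; 9/50+23/100→41/100; 1/4+17/50→59/100; 41/100+59/100→1. L = 223/100 ≈ 2.2300.
Efficiency = H/L = 2.1765/2.2300 = 97.6%.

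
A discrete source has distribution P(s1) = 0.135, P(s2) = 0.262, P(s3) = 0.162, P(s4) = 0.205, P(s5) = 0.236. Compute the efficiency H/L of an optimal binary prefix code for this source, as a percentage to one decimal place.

Entropy H = −Σ p log₂ p ≈ 2.2820 bits.
Huffman merges: 27/200+81/500→297/1000; 41/200+59/250→441/1000; 131/500+297/1000→559/1000; 441/1000+559/1000→1. L = 2297/1000 ≈ 2.2970.
Efficiency = H/L = 2.2820/2.2970 = 99.3%.

99.3%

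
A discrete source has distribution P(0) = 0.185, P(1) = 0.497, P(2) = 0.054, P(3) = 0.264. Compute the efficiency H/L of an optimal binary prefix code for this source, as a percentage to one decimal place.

96.8%

Entropy H = −Σ p log₂ p ≈ 1.6863 bits.
Huffman merges: 27/500+37/200→239/1000; 239/1000+33/125→503/1000; 497/1000+503/1000→1. L = 871/500 ≈ 1.7420.
Efficiency = H/L = 1.6863/1.7420 = 96.8%.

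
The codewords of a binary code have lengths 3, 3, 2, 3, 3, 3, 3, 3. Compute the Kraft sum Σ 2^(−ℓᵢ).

1.125

With common denominator 2^3 = 8: Σ 2^(−ℓᵢ) = 1/8 + 1/8 + 2/8 + 1/8 + 1/8 + 1/8 + 1/8 + 1/8 = 9/8 = 1.125.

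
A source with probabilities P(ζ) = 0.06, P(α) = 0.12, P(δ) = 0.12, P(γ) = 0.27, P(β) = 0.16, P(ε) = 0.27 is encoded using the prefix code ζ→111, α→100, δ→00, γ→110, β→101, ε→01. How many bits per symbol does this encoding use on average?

2.61 bits/symbol

L̄ = Σ pᵢ·ℓᵢ = 0.06·3 + 0.12·3 + 0.12·2 + 0.27·3 + 0.16·3 + 0.27·2 = 2.61 bits/symbol.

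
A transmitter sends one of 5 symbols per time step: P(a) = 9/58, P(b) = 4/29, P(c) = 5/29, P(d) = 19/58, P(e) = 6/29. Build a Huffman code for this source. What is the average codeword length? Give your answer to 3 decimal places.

Repeatedly combine the two least-probable nodes; the expected code length is the sum of the merged weights.
merge 4/29 + 9/58 → 17/58
merge 5/29 + 6/29 → 11/29
merge 17/58 + 19/58 → 18/29
merge 11/29 + 18/29 → 1
L = 17/58 + 11/29 + 18/29 + 1 = 133/58 ≈ 2.293 bits/symbol.

2.293 bits/symbol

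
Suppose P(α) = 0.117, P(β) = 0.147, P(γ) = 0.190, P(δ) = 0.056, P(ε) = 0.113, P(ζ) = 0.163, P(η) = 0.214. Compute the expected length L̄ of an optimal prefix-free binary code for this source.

Repeatedly combine the two least-probable nodes; the expected code length is the sum of the merged weights.
merge 7/125 + 113/1000 → 169/1000
merge 117/1000 + 147/1000 → 33/125
merge 163/1000 + 169/1000 → 83/250
merge 19/100 + 107/500 → 101/250
merge 33/125 + 83/250 → 149/250
merge 101/250 + 149/250 → 1
L = 169/1000 + 33/125 + 83/250 + 101/250 + 149/250 + 1 = 553/200 = 2.765 bits/symbol.

2.765 bits/symbol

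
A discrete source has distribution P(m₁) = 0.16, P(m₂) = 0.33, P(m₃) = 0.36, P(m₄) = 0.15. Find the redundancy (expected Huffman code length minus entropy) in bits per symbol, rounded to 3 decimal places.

0.058 bits

Entropy H = −Σ p log₂ p ≈ 1.8920 bits.
Huffman merges: 3/20+4/25→31/100; 31/100+33/100→16/25; 9/25+16/25→1. L = 39/20 ≈ 1.9500.
L − H = 1.9500 − 1.8920 = 0.058 bits.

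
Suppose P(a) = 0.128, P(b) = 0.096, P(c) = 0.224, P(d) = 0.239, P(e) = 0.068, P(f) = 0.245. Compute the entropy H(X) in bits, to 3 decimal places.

2.442 bits

H = −Σ pᵢ log₂ pᵢ.
−0.128·log₂(0.128) = 0.3796
−0.096·log₂(0.096) = 0.3246
−0.224·log₂(0.224) = 0.4835
−0.239·log₂(0.239) = 0.4935
−0.068·log₂(0.068) = 0.2637
−0.245·log₂(0.245) = 0.4971
Sum ≈ 2.4420 → 2.442 bits.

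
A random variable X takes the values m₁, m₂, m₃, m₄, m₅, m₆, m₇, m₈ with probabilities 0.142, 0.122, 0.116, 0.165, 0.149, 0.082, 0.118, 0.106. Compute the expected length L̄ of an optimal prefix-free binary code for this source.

Repeatedly combine the two least-probable nodes; the expected code length is the sum of the merged weights.
merge 41/500 + 53/500 → 47/250
merge 29/250 + 59/500 → 117/500
merge 61/500 + 71/500 → 33/125
merge 149/1000 + 33/200 → 157/500
merge 47/250 + 117/500 → 211/500
merge 33/125 + 157/500 → 289/500
merge 211/500 + 289/500 → 1
L = 47/250 + 117/500 + 33/125 + 157/500 + 211/500 + 289/500 + 1 = 3 bits/symbol.

3 bits/symbol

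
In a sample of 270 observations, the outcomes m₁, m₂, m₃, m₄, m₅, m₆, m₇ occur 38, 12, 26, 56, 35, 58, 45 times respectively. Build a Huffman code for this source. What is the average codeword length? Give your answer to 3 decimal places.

Probabilities are the counts divided by 270.
Repeatedly combine the two least-probable nodes; the expected code length is the sum of the merged weights.
merge 2/45 + 13/135 → 19/135
merge 7/54 + 19/135 → 73/270
merge 19/135 + 1/6 → 83/270
merge 28/135 + 29/135 → 19/45
merge 73/270 + 83/270 → 26/45
merge 19/45 + 26/45 → 1
L = 19/135 + 73/270 + 83/270 + 19/45 + 26/45 + 1 = 367/135 ≈ 2.719 bits/symbol.

2.719 bits/symbol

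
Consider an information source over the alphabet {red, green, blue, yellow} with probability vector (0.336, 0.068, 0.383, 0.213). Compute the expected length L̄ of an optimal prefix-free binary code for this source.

Repeatedly combine the two least-probable nodes; the expected code length is the sum of the merged weights.
merge 17/250 + 213/1000 → 281/1000
merge 281/1000 + 42/125 → 617/1000
merge 383/1000 + 617/1000 → 1
L = 281/1000 + 617/1000 + 1 = 949/500 = 1.898 bits/symbol.

1.898 bits/symbol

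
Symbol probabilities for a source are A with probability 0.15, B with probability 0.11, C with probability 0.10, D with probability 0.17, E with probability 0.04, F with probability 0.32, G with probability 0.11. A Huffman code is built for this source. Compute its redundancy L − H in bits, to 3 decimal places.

Entropy H = −Σ p log₂ p ≈ 2.5897 bits.
Huffman merges: 1/25+1/10→7/50; 11/100+11/100→11/50; 7/50+3/20→29/100; 17/100+11/50→39/100; 29/100+8/25→61/100; 39/100+61/100→1. L = 53/20 ≈ 2.6500.
L − H = 2.6500 − 2.5897 = 0.060 bits.

0.060 bits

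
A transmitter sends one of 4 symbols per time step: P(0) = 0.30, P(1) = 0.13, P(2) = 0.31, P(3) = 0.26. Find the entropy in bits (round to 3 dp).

H = −Σ pᵢ log₂ pᵢ.
−0.30·log₂(0.30) = 0.5211
−0.13·log₂(0.13) = 0.3826
−0.31·log₂(0.31) = 0.5238
−0.26·log₂(0.26) = 0.5053
Sum ≈ 1.9328 → 1.933 bits.

1.933 bits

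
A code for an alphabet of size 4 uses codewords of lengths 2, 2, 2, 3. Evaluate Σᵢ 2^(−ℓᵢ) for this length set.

0.875

With common denominator 2^3 = 8: Σ 2^(−ℓᵢ) = 2/8 + 2/8 + 2/8 + 1/8 = 7/8 = 0.875.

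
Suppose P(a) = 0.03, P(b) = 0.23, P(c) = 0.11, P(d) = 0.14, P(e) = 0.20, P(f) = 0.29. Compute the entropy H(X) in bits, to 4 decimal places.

H = −Σ pᵢ log₂ pᵢ.
−0.03·log₂(0.03) = 0.1518
−0.23·log₂(0.23) = 0.4877
−0.11·log₂(0.11) = 0.3503
−0.14·log₂(0.14) = 0.3971
−0.20·log₂(0.20) = 0.4644
−0.29·log₂(0.29) = 0.5179
Sum ≈ 2.3691 → 2.3691 bits.

2.3691 bits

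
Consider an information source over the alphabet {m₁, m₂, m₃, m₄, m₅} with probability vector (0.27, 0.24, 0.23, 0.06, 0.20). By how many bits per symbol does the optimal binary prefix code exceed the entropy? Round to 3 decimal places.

Entropy H = −Σ p log₂ p ≈ 2.1997 bits.
Huffman merges: 3/50+1/5→13/50; 23/100+6/25→47/100; 13/50+27/100→53/100; 47/100+53/100→1. L = 113/50 ≈ 2.2600.
L − H = 2.2600 − 2.1997 = 0.060 bits.

0.060 bits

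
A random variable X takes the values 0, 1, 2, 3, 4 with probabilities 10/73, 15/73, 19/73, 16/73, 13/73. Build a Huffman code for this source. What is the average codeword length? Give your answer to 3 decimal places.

Repeatedly combine the two least-probable nodes; the expected code length is the sum of the merged weights.
merge 10/73 + 13/73 → 23/73
merge 15/73 + 16/73 → 31/73
merge 19/73 + 23/73 → 42/73
merge 31/73 + 42/73 → 1
L = 23/73 + 31/73 + 42/73 + 1 = 169/73 ≈ 2.315 bits/symbol.

2.315 bits/symbol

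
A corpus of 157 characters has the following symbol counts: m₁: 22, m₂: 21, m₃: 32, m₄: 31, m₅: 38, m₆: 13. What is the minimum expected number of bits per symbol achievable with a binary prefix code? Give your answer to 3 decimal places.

2.554 bits/symbol

Probabilities are the counts divided by 157.
Repeatedly combine the two least-probable nodes; the expected code length is the sum of the merged weights.
merge 13/157 + 21/157 → 34/157
merge 22/157 + 31/157 → 53/157
merge 32/157 + 34/157 → 66/157
merge 38/157 + 53/157 → 91/157
merge 66/157 + 91/157 → 1
L = 34/157 + 53/157 + 66/157 + 91/157 + 1 = 401/157 ≈ 2.554 bits/symbol.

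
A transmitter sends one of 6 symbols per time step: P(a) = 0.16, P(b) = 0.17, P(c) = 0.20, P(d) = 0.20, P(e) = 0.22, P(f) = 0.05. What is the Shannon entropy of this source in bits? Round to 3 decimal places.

H = −Σ pᵢ log₂ pᵢ.
−0.16·log₂(0.16) = 0.4230
−0.17·log₂(0.17) = 0.4346
−0.20·log₂(0.20) = 0.4644
−0.20·log₂(0.20) = 0.4644
−0.22·log₂(0.22) = 0.4806
−0.05·log₂(0.05) = 0.2161
Sum ≈ 2.4830 → 2.483 bits.

2.483 bits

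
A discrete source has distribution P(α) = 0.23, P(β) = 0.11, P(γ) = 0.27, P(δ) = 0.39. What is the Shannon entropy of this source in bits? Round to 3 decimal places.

1.878 bits

H = −Σ pᵢ log₂ pᵢ.
−0.23·log₂(0.23) = 0.4877
−0.11·log₂(0.11) = 0.3503
−0.27·log₂(0.27) = 0.5100
−0.39·log₂(0.39) = 0.5298
Sum ≈ 1.8778 → 1.878 bits.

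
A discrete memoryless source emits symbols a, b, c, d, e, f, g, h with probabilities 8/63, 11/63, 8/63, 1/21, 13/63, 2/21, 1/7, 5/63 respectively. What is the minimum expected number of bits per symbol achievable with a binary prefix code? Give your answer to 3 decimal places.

Repeatedly combine the two least-probable nodes; the expected code length is the sum of the merged weights.
merge 1/21 + 5/63 → 8/63
merge 2/21 + 8/63 → 2/9
merge 8/63 + 8/63 → 16/63
merge 1/7 + 11/63 → 20/63
merge 13/63 + 2/9 → 3/7
merge 16/63 + 20/63 → 4/7
merge 3/7 + 4/7 → 1
L = 8/63 + 2/9 + 16/63 + 20/63 + 3/7 + 4/7 + 1 = 184/63 ≈ 2.921 bits/symbol.

2.921 bits/symbol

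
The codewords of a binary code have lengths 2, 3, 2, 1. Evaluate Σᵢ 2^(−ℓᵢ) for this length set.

With common denominator 2^3 = 8: Σ 2^(−ℓᵢ) = 2/8 + 1/8 + 2/8 + 4/8 = 9/8 = 1.125.

1.125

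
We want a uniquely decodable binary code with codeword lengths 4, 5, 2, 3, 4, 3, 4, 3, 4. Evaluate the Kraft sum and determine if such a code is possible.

0.90625; yes

With common denominator 2^5 = 32: Σ 2^(−ℓᵢ) = 2/32 + 1/32 + 8/32 + 4/32 + 2/32 + 4/32 + 2/32 + 4/32 + 2/32 = 29/32 = 0.90625.
Kraft's inequality requires Σ ≤ 1; here Σ = 0.90625 ≤ 1, so such a prefix code exists.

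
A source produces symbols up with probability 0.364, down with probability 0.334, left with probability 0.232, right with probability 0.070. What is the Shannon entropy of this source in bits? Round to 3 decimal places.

H = −Σ pᵢ log₂ pᵢ.
−0.364·log₂(0.364) = 0.5307
−0.334·log₂(0.334) = 0.5284
−0.232·log₂(0.232) = 0.4890
−0.070·log₂(0.070) = 0.2686
Sum ≈ 1.8167 → 1.817 bits.

1.817 bits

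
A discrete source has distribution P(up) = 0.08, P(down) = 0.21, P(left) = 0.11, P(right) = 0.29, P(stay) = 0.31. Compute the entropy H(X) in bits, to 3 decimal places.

2.156 bits

H = −Σ pᵢ log₂ pᵢ.
−0.08·log₂(0.08) = 0.2915
−0.21·log₂(0.21) = 0.4728
−0.11·log₂(0.11) = 0.3503
−0.29·log₂(0.29) = 0.5179
−0.31·log₂(0.31) = 0.5238
Sum ≈ 2.1563 → 2.156 bits.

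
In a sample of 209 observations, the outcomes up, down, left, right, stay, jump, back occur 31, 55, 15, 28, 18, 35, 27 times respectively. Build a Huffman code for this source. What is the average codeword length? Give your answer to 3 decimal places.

2.727 bits/symbol

Probabilities are the counts divided by 209.
Repeatedly combine the two least-probable nodes; the expected code length is the sum of the merged weights.
merge 15/209 + 18/209 → 3/19
merge 27/209 + 28/209 → 5/19
merge 31/209 + 3/19 → 64/209
merge 35/209 + 5/19 → 90/209
merge 5/19 + 64/209 → 119/209
merge 90/209 + 119/209 → 1
L = 3/19 + 5/19 + 64/209 + 90/209 + 119/209 + 1 = 30/11 ≈ 2.727 bits/symbol.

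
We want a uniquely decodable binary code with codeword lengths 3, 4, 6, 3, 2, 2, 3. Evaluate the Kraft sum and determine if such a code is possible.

With common denominator 2^6 = 64: Σ 2^(−ℓᵢ) = 8/64 + 4/64 + 1/64 + 8/64 + 16/64 + 16/64 + 8/64 = 61/64 = 0.953125.
Kraft's inequality requires Σ ≤ 1; here Σ = 0.953125 ≤ 1, so such a prefix code exists.

0.953125; yes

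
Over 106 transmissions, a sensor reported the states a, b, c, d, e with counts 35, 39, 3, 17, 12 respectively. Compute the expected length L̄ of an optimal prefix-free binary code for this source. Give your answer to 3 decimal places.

2.075 bits/symbol

Probabilities are the counts divided by 106.
Repeatedly combine the two least-probable nodes; the expected code length is the sum of the merged weights.
merge 3/106 + 6/53 → 15/106
merge 15/106 + 17/106 → 16/53
merge 16/53 + 35/106 → 67/106
merge 39/106 + 67/106 → 1
L = 15/106 + 16/53 + 67/106 + 1 = 110/53 ≈ 2.075 bits/symbol.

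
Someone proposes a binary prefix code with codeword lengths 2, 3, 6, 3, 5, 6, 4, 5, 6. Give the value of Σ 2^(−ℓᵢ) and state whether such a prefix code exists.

With common denominator 2^6 = 64: Σ 2^(−ℓᵢ) = 16/64 + 8/64 + 1/64 + 8/64 + 2/64 + 1/64 + 4/64 + 2/64 + 1/64 = 43/64 = 0.671875.
Kraft's inequality requires Σ ≤ 1; here Σ = 0.671875 ≤ 1, so such a prefix code exists.

0.671875; yes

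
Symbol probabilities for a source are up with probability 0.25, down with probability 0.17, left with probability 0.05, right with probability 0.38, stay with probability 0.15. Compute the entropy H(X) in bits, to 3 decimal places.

2.092 bits

H = −Σ pᵢ log₂ pᵢ.
−0.25·log₂(0.25) = 0.5000
−0.17·log₂(0.17) = 0.4346
−0.05·log₂(0.05) = 0.2161
−0.38·log₂(0.38) = 0.5305
−0.15·log₂(0.15) = 0.4105
Sum ≈ 2.0917 → 2.092 bits.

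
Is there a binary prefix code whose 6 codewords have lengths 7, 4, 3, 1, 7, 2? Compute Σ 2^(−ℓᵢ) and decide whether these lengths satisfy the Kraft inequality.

With common denominator 2^7 = 128: Σ 2^(−ℓᵢ) = 1/128 + 8/128 + 16/128 + 64/128 + 1/128 + 32/128 = 122/128 = 0.953125.
Kraft's inequality requires Σ ≤ 1; here Σ = 0.953125 ≤ 1, so such a prefix code exists.

0.953125; yes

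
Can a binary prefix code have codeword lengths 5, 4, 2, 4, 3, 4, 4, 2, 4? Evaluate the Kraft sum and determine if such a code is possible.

0.96875; yes

With common denominator 2^5 = 32: Σ 2^(−ℓᵢ) = 1/32 + 2/32 + 8/32 + 2/32 + 4/32 + 2/32 + 2/32 + 8/32 + 2/32 = 31/32 = 0.96875.
Kraft's inequality requires Σ ≤ 1; here Σ = 0.96875 ≤ 1, so such a prefix code exists.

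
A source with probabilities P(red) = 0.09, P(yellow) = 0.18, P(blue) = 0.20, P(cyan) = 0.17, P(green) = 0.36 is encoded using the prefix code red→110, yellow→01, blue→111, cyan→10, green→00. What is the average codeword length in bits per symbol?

L̄ = Σ pᵢ·ℓᵢ = 0.09·3 + 0.18·2 + 0.20·3 + 0.17·2 + 0.36·2 = 2.29 bits/symbol.

2.29 bits/symbol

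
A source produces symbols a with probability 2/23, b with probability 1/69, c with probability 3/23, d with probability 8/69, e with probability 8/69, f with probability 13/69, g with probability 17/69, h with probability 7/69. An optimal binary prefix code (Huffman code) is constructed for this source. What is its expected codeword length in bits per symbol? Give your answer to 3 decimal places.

2.855 bits/symbol

Repeatedly combine the two least-probable nodes; the expected code length is the sum of the merged weights.
merge 1/69 + 2/23 → 7/69
merge 7/69 + 7/69 → 14/69
merge 8/69 + 8/69 → 16/69
merge 3/23 + 13/69 → 22/69
merge 14/69 + 16/69 → 10/23
merge 17/69 + 22/69 → 13/23
merge 10/23 + 13/23 → 1
L = 7/69 + 14/69 + 16/69 + 22/69 + 10/23 + 13/23 + 1 = 197/69 ≈ 2.855 bits/symbol.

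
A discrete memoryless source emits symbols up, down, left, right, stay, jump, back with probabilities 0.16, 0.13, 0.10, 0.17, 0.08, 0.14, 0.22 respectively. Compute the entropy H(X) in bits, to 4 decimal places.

H = −Σ pᵢ log₂ pᵢ.
−0.16·log₂(0.16) = 0.4230
−0.13·log₂(0.13) = 0.3826
−0.10·log₂(0.10) = 0.3322
−0.17·log₂(0.17) = 0.4346
−0.08·log₂(0.08) = 0.2915
−0.14·log₂(0.14) = 0.3971
−0.22·log₂(0.22) = 0.4806
Sum ≈ 2.7416 → 2.7416 bits.

2.7416 bits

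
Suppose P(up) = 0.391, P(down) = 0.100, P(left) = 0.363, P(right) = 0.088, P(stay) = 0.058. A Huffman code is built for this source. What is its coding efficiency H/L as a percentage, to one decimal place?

96.9%

Entropy H = −Σ p log₂ p ≈ 1.9394 bits.
Huffman merges: 29/500+11/125→73/500; 1/10+73/500→123/500; 123/500+363/1000→609/1000; 391/1000+609/1000→1. L = 2001/1000 ≈ 2.0010.
Efficiency = H/L = 1.9394/2.0010 = 96.9%.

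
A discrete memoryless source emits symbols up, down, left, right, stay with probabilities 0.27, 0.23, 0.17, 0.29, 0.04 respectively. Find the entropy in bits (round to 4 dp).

H = −Σ pᵢ log₂ pᵢ.
−0.27·log₂(0.27) = 0.5100
−0.23·log₂(0.23) = 0.4877
−0.17·log₂(0.17) = 0.4346
−0.29·log₂(0.29) = 0.5179
−0.04·log₂(0.04) = 0.1858
Sum ≈ 2.1359 → 2.1359 bits.

2.1359 bits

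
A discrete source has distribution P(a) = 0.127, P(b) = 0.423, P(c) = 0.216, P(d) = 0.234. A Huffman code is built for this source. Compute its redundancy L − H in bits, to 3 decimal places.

Entropy H = −Σ p log₂ p ≈ 1.8710 bits.
Huffman merges: 127/1000+27/125→343/1000; 117/500+343/1000→577/1000; 423/1000+577/1000→1. L = 48/25 ≈ 1.9200.
L − H = 1.9200 − 1.8710 = 0.049 bits.

0.049 bits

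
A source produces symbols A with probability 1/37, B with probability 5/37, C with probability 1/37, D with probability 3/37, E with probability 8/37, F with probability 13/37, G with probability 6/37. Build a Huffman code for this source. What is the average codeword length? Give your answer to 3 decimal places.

Repeatedly combine the two least-probable nodes; the expected code length is the sum of the merged weights.
merge 1/37 + 1/37 → 2/37
merge 2/37 + 3/37 → 5/37
merge 5/37 + 5/37 → 10/37
merge 6/37 + 8/37 → 14/37
merge 10/37 + 13/37 → 23/37
merge 14/37 + 23/37 → 1
L = 2/37 + 5/37 + 10/37 + 14/37 + 23/37 + 1 = 91/37 ≈ 2.459 bits/symbol.

2.459 bits/symbol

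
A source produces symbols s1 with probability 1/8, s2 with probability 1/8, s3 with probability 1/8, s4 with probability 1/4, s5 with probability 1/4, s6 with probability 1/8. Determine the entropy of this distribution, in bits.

Each probability is a power of 1/2, so log₂(1/p) is an integer.
H = Σ p·log₂(1/p) = 1/8·3 + 1/8·3 + 1/8·3 + 1/4·2 + 1/4·2 + 1/8·3 = 2.5 bits.

2.5 bits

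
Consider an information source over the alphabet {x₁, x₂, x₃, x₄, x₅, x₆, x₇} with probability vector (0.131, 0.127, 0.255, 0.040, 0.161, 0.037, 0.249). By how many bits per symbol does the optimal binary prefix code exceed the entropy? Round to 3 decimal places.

0.023 bits

Entropy H = −Σ p log₂ p ≈ 2.5503 bits.
Huffman merges: 37/1000+1/25→77/1000; 77/1000+127/1000→51/250; 131/1000+161/1000→73/250; 51/250+249/1000→453/1000; 51/200+73/250→547/1000; 453/1000+547/1000→1. L = 2573/1000 ≈ 2.5730.
L − H = 2.5730 − 2.5503 = 0.023 bits.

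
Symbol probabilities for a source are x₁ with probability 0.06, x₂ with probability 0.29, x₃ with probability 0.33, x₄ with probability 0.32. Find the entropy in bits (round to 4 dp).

H = −Σ pᵢ log₂ pᵢ.
−0.06·log₂(0.06) = 0.2435
−0.29·log₂(0.29) = 0.5179
−0.33·log₂(0.33) = 0.5278
−0.32·log₂(0.32) = 0.5260
Sum ≈ 1.8153 → 1.8153 bits.

1.8153 bits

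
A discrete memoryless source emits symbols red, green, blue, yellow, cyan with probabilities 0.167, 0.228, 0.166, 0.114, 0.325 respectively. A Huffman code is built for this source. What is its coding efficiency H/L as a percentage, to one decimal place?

97.9%

Entropy H = −Σ p log₂ p ≈ 2.2317 bits.
Huffman merges: 57/500+83/500→7/25; 167/1000+57/250→79/200; 7/25+13/40→121/200; 79/200+121/200→1. L = 57/25 ≈ 2.2800.
Efficiency = H/L = 2.2317/2.2800 = 97.9%.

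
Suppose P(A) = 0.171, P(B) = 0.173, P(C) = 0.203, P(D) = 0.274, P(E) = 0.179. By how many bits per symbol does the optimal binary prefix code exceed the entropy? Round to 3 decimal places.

Entropy H = −Σ p log₂ p ≈ 2.2966 bits.
Huffman merges: 171/1000+173/1000→43/125; 179/1000+203/1000→191/500; 137/500+43/125→309/500; 191/500+309/500→1. L = 293/125 ≈ 2.3440.
L − H = 2.3440 − 2.2966 = 0.047 bits.

0.047 bits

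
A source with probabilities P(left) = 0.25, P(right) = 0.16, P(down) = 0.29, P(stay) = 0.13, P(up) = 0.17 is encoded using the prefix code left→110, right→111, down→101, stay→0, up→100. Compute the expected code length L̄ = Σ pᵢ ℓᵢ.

2.74 bits/symbol

L̄ = Σ pᵢ·ℓᵢ = 0.25·3 + 0.16·3 + 0.29·3 + 0.13·1 + 0.17·3 = 2.74 bits/symbol.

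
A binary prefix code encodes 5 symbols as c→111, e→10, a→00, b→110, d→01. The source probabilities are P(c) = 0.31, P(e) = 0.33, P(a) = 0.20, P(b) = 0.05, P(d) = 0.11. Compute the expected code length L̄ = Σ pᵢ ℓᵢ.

L̄ = Σ pᵢ·ℓᵢ = 0.31·3 + 0.33·2 + 0.20·2 + 0.05·3 + 0.11·2 = 2.36 bits/symbol.

2.36 bits/symbol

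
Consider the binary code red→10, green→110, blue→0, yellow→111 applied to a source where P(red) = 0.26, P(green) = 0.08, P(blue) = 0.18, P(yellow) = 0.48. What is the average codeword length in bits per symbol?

2.38 bits/symbol

L̄ = Σ pᵢ·ℓᵢ = 0.26·2 + 0.08·3 + 0.18·1 + 0.48·3 = 2.38 bits/symbol.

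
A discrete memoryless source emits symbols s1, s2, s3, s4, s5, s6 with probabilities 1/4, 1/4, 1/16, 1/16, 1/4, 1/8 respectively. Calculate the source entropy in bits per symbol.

Each probability is a power of 1/2, so log₂(1/p) is an integer.
H = Σ p·log₂(1/p) = 1/4·2 + 1/4·2 + 1/16·4 + 1/16·4 + 1/4·2 + 1/8·3 = 2.375 bits.

2.375 bits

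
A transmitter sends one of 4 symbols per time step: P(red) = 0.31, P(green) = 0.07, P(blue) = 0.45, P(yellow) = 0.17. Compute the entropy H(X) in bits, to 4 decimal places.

1.7453 bits

H = −Σ pᵢ log₂ pᵢ.
−0.31·log₂(0.31) = 0.5238
−0.07·log₂(0.07) = 0.2686
−0.45·log₂(0.45) = 0.5184
−0.17·log₂(0.17) = 0.4346
Sum ≈ 1.7453 → 1.7453 bits.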